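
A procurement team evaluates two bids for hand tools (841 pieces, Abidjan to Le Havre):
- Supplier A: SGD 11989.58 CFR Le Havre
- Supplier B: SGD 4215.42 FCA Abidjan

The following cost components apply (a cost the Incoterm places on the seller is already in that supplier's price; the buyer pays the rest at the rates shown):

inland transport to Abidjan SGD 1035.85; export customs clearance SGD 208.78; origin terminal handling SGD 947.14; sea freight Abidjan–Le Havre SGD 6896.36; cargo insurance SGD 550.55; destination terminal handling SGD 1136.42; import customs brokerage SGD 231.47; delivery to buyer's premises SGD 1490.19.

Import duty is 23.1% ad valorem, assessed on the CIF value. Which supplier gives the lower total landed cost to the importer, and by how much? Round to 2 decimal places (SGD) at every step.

Supplier A is cheaper by SGD 85.36

Supplier A (CFR):
CIF value = CFR price + insurance = 11989.58 + 550.55 = 12540.13
Import duty = 12540.13 × 23.1% = 2896.77
Buyer bears (A): 550.55 + 1136.42 + 231.47 + 1490.19 = 3408.63
Landed cost (A) = invoice 11989.58 + 3408.63 + duty 2896.77 = 18294.98
Supplier B (FCA):
CIF value = FCA price + origin terminal + freight + insurance = 4215.42 + 947.14 + 6896.36 + 550.55 = 12609.47
Import duty = 12609.47 × 23.1% = 2912.79
Buyer bears (B): 947.14 + 6896.36 + 550.55 + 1136.42 + 231.47 + 1490.19 = 11252.13
Landed cost (B) = invoice 4215.42 + 11252.13 + duty 2912.79 = 18380.34
Difference = |18294.98 − 18380.34| = 85.36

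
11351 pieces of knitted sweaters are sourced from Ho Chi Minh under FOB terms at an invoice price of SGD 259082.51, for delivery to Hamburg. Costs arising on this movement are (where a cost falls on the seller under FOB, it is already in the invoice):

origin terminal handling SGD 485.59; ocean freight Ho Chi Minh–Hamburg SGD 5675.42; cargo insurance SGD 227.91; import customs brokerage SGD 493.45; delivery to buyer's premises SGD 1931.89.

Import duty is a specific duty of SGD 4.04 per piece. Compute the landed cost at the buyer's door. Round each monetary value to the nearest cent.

FOB: the seller bears costs until goods are on board at the origin port; the buyer bears freight, insurance and all costs thereafter.
Already in the invoice (seller's account under FOB): origin terminal — exclude.
CIF value = FOB price + freight + insurance = 259082.51 + 5675.42 + 227.91 = 264985.84
Import duty = 11351 × 4.04 = 45858.04
Buyer bears: freight 5675.42 + insurance 227.91 + brokerage 493.45 + delivery 1931.89 + duty 45858.04 = 54186.71
Landed cost = invoice 259082.51 + 54186.71 = 313269.22

Total landed cost: SGD 313269.22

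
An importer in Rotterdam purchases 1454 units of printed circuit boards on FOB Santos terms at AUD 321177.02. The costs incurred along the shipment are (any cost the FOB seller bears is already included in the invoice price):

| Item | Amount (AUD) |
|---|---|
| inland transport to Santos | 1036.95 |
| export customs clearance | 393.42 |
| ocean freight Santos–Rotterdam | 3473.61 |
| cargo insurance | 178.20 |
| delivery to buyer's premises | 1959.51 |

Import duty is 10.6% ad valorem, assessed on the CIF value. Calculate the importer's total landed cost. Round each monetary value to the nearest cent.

FOB: the seller bears costs until goods are on board at the origin port; the buyer bears freight, insurance and all costs thereafter.
Already in the invoice (seller's account under FOB): inland to port, export clearance — exclude.
CIF value = FOB price + freight + insurance = 321177.02 + 3473.61 + 178.20 = 324828.83
Import duty = 324828.83 × 10.6% = 34431.86
Buyer bears: freight 3473.61 + insurance 178.20 + delivery 1959.51 + duty 34431.86 = 40043.18
Landed cost = invoice 321177.02 + 40043.18 = 361220.20

Total landed cost: AUD 361220.20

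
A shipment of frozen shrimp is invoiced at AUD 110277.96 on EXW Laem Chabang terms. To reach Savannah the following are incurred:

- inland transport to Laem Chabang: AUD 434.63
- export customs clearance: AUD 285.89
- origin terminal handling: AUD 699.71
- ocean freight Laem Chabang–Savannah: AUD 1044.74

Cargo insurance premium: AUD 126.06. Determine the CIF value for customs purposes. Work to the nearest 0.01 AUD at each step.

CIF = EXW price + pre-shipment costs + freight + insurance
CIF = 110277.96 + 434.63 + 285.89 + 699.71 + 1044.74 + 126.06 = 112868.99

CIF value: AUD 112868.99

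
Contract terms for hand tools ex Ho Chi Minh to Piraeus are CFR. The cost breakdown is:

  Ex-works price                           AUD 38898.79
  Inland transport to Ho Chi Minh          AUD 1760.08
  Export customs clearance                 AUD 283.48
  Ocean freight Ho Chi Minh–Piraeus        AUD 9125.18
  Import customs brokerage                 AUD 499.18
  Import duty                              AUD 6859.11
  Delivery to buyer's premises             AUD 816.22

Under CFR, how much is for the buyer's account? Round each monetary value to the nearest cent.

Buyer's account: AUD 8174.51

CFR: the seller pays costs through ocean freight to the destination port, but not insurance.
Seller's account: goods 38898.79 + inland to port 1760.08 + export clearance 283.48 + freight 9125.18 = 50067.53
Buyer's account: brokerage 499.18 + duty 6859.11 + delivery 816.22 = 8174.51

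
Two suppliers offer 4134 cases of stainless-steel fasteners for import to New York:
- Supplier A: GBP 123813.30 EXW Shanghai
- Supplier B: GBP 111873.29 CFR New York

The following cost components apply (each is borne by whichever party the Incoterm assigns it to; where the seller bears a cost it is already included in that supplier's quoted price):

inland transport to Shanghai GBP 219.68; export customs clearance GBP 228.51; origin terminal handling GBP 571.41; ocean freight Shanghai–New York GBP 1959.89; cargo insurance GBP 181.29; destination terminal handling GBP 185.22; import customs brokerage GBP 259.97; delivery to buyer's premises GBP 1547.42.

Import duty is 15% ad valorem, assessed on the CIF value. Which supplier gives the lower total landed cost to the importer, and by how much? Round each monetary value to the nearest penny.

Supplier A (EXW):
CIF value = EXW price + inland to port + export clearance + origin terminal + freight + insurance = 123813.30 + 219.68 + 228.51 + 571.41 + 1959.89 + 181.29 = 126974.08
Import duty = 126974.08 × 15% = 19046.11
Buyer bears (A): 219.68 + 228.51 + 571.41 + 1959.89 + 181.29 + 185.22 + 259.97 + 1547.42 = 5153.39
Landed cost (A) = invoice 123813.30 + 5153.39 + duty 19046.11 = 148012.80
Supplier B (CFR):
CIF value = CFR price + insurance = 111873.29 + 181.29 = 112054.58
Import duty = 112054.58 × 15% = 16808.19
Buyer bears (B): 181.29 + 185.22 + 259.97 + 1547.42 = 2173.90
Landed cost (B) = invoice 111873.29 + 2173.90 + duty 16808.19 = 130855.38
Difference = |148012.80 − 130855.38| = 17157.42

Supplier B is cheaper by GBP 17157.42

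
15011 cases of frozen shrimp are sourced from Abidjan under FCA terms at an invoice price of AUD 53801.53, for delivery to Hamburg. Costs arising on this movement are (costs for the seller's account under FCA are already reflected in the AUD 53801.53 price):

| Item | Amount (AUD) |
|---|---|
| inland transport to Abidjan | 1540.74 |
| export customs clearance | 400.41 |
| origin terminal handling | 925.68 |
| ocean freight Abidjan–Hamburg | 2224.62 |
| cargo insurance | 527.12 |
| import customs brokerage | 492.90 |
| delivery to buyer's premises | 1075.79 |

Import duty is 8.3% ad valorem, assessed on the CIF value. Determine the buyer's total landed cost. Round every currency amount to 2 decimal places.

FCA: the seller delivers export-cleared goods to the carrier; the buyer bears costs from that point.
Already in the invoice (seller's account under FCA): inland to port, export clearance — exclude.
CIF value = FCA price + origin terminal + freight + insurance = 53801.53 + 925.68 + 2224.62 + 527.12 = 57478.95
Import duty = 57478.95 × 8.3% = 4770.75
Buyer bears: origin terminal 925.68 + freight 2224.62 + insurance 527.12 + brokerage 492.90 + delivery 1075.79 + duty 4770.75 = 10016.86
Landed cost = invoice 53801.53 + 10016.86 = 63818.39

Total landed cost: AUD 63818.39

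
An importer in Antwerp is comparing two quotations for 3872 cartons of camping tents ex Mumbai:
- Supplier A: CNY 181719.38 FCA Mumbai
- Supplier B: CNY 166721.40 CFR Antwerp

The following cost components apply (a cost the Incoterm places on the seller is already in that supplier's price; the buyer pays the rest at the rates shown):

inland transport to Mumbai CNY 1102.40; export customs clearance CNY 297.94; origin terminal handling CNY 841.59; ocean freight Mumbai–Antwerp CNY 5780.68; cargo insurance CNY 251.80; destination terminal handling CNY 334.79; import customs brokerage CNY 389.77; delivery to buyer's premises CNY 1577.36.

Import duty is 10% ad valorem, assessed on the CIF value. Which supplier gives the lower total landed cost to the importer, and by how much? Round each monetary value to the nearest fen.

Supplier B is cheaper by CNY 23782.28

Supplier A (FCA):
CIF value = FCA price + origin terminal + freight + insurance = 181719.38 + 841.59 + 5780.68 + 251.80 = 188593.45
Import duty = 188593.45 × 10% = 18859.35
Buyer bears (A): 841.59 + 5780.68 + 251.80 + 334.79 + 389.77 + 1577.36 = 9175.99
Landed cost (A) = invoice 181719.38 + 9175.99 + duty 18859.35 = 209754.72
Supplier B (CFR):
CIF value = CFR price + insurance = 166721.40 + 251.80 = 166973.20
Import duty = 166973.20 × 10% = 16697.32
Buyer bears (B): 251.80 + 334.79 + 389.77 + 1577.36 = 2553.72
Landed cost (B) = invoice 166721.40 + 2553.72 + duty 16697.32 = 185972.44
Difference = |209754.72 − 185972.44| = 23782.28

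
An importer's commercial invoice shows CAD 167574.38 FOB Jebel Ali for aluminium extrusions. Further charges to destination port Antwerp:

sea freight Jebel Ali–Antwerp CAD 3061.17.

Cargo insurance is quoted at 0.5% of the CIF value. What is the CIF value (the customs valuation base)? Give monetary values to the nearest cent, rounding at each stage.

Let C be the CIF value. C = FOB price + freight + 0.5% × C
C − 0.5% × C = 167574.38 + 3061.17
0.995 × C = 170635.55
C = 170635.55 / 0.995 = 171493.02
Insurance premium = 0.5% × 171493.02 = 857.47

CIF value: CAD 171493.02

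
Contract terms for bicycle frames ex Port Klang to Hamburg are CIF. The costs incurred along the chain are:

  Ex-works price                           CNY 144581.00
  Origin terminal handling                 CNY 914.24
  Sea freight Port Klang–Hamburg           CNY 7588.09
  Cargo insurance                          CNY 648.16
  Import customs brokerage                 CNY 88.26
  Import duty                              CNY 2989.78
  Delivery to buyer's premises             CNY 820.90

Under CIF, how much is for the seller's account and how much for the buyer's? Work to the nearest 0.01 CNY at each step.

Seller: CNY 153731.49; buyer: CNY 3898.94

CIF: the seller pays costs through ocean freight and marine insurance to the destination port.
Seller's account: goods 144581.00 + origin terminal 914.24 + freight 7588.09 + insurance 648.16 = 153731.49
Buyer's account: brokerage 88.26 + duty 2989.78 + delivery 820.90 = 3898.94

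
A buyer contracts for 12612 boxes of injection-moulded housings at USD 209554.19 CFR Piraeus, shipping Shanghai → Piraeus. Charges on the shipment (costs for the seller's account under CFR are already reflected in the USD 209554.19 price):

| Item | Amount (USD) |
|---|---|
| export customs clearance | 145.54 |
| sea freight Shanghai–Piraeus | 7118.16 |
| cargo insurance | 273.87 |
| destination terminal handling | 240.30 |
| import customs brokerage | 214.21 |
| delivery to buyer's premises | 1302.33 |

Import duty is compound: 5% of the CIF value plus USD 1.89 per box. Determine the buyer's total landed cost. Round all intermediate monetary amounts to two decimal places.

Total landed cost: USD 245912.98

CFR: the seller pays costs through ocean freight to the destination port, but not insurance.
Already in the invoice (seller's account under CFR): export clearance, freight — exclude.
CIF value = CFR price + insurance = 209554.19 + 273.87 = 209828.06
Ad valorem component: 209828.06 × 5% = 10491.40
Specific component: 12612 × 1.89 = 23836.68
Import duty = 10491.40 + 23836.68 = 34328.08
Buyer bears: insurance 273.87 + destination terminal 240.30 + brokerage 214.21 + delivery 1302.33 + duty 34328.08 = 36358.79
Landed cost = invoice 209554.19 + 36358.79 = 245912.98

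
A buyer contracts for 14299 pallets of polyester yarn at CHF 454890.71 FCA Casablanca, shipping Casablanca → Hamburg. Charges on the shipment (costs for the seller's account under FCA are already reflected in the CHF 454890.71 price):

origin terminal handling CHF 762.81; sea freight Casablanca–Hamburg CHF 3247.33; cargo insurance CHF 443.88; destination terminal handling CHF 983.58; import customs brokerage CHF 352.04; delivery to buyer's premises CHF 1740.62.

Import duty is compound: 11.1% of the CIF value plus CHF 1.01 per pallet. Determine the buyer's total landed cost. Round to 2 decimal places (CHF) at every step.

FCA: the seller delivers export-cleared goods to the carrier; the buyer bears costs from that point.
CIF value = FCA price + origin terminal + freight + insurance = 454890.71 + 762.81 + 3247.33 + 443.88 = 459344.73
Ad valorem component: 459344.73 × 11.1% = 50987.27
Specific component: 14299 × 1.01 = 14441.99
Import duty = 50987.27 + 14441.99 = 65429.26
Buyer bears: origin terminal 762.81 + freight 3247.33 + insurance 443.88 + destination terminal 983.58 + brokerage 352.04 + delivery 1740.62 + duty 65429.26 = 72959.52
Landed cost = invoice 454890.71 + 72959.52 = 527850.23

Total landed cost: CHF 527850.23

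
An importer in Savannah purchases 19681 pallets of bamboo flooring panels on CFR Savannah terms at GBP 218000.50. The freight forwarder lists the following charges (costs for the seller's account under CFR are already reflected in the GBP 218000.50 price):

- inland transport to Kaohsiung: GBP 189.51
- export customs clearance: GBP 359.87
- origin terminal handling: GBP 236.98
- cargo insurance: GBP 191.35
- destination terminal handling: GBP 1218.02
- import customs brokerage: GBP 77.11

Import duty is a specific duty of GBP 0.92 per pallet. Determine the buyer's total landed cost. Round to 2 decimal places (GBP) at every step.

CFR: the seller pays costs through ocean freight to the destination port, but not insurance.
Already in the invoice (seller's account under CFR): inland to port, export clearance, origin terminal — exclude.
CIF value = CFR price + insurance = 218000.50 + 191.35 = 218191.85
Import duty = 19681 × 0.92 = 18106.52
Buyer bears: insurance 191.35 + destination terminal 1218.02 + brokerage 77.11 + duty 18106.52 = 19593.00
Landed cost = invoice 218000.50 + 19593.00 = 237593.50

Total landed cost: GBP 237593.50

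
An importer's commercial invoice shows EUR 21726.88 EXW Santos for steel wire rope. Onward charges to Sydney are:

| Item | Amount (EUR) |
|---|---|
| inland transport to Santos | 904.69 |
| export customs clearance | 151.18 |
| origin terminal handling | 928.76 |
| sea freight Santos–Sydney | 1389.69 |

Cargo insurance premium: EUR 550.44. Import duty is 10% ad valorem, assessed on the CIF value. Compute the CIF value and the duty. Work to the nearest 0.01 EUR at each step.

CIF = EXW price + pre-shipment costs + freight + insurance
CIF = 21726.88 + 904.69 + 151.18 + 928.76 + 1389.69 + 550.44 = 25651.64
Import duty = 25651.64 × 10% = 2565.16

CIF value: EUR 25651.64; import duty: EUR 2565.16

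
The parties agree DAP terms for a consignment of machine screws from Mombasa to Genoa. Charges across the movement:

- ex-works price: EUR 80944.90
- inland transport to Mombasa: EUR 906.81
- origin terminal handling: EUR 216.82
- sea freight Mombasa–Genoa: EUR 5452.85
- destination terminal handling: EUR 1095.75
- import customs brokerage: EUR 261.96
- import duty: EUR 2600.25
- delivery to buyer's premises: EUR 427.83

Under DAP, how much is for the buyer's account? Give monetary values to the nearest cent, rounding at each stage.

Buyer's account: EUR 2862.21

DAP: the seller bears all costs to the named destination except import duty and clearance.
Seller's account: goods 80944.90 + inland to port 906.81 + origin terminal 216.82 + freight 5452.85 + destination terminal 1095.75 + delivery 427.83 = 89044.96
Buyer's account: brokerage 261.96 + duty 2600.25 = 2862.21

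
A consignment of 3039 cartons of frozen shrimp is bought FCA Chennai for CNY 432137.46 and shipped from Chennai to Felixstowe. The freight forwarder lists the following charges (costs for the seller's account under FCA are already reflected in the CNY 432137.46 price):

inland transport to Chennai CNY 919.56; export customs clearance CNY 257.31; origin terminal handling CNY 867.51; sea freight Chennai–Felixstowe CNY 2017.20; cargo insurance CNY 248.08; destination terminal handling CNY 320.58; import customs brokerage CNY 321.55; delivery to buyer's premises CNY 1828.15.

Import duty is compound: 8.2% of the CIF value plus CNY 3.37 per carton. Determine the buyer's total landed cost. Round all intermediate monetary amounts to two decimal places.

FCA: the seller delivers export-cleared goods to the carrier; the buyer bears costs from that point.
Already in the invoice (seller's account under FCA): inland to port, export clearance — exclude.
CIF value = FCA price + origin terminal + freight + insurance = 432137.46 + 867.51 + 2017.20 + 248.08 = 435270.25
Ad valorem component: 435270.25 × 8.2% = 35692.16
Specific component: 3039 × 3.37 = 10241.43
Import duty = 35692.16 + 10241.43 = 45933.59
Buyer bears: origin terminal 867.51 + freight 2017.20 + insurance 248.08 + destination terminal 320.58 + brokerage 321.55 + delivery 1828.15 + duty 45933.59 = 51536.66
Landed cost = invoice 432137.46 + 51536.66 = 483674.12

Total landed cost: CNY 483674.12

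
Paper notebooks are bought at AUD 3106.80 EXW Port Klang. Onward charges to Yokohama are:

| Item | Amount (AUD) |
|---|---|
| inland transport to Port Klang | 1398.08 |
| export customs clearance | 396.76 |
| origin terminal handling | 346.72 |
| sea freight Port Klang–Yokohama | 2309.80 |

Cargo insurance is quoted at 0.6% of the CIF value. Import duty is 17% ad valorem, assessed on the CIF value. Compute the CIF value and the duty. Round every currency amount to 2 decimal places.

CIF value: AUD 7603.78; import duty: AUD 1292.64

Let C be the CIF value. C = EXW price + pre-shipment costs + freight + 0.6% × C
C − 0.6% × C = 3106.80 + 1398.08 + 396.76 + 346.72 + 2309.80
0.994 × C = 7558.16
C = 7558.16 / 0.994 = 7603.78
Insurance premium = 0.6% × 7603.78 = 45.62
Import duty = 7603.78 × 17% = 1292.64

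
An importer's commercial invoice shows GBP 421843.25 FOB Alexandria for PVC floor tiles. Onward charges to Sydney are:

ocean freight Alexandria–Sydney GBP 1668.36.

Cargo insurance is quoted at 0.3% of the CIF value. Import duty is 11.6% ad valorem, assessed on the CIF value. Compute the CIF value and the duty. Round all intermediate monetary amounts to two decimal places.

Let C be the CIF value. C = FOB price + freight + 0.3% × C
C − 0.3% × C = 421843.25 + 1668.36
0.997 × C = 423511.61
C = 423511.61 / 0.997 = 424785.97
Insurance premium = 0.3% × 424785.97 = 1274.36
Import duty = 424785.97 × 11.6% = 49275.17

CIF value: GBP 424785.97; import duty: GBP 49275.17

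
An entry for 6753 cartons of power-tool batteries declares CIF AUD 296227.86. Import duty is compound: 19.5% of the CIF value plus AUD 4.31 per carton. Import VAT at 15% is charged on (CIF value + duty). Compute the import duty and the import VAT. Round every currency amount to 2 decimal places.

Import duty: AUD 86869.86; import VAT: AUD 57464.66

Ad valorem component: 296227.86 × 19.5% = 57764.43
Specific component: 6753 × 4.31 = 29105.43
Import duty = 57764.43 + 29105.43 = 86869.86
VAT base = CIF + duty = 296227.86 + 86869.86 = 383097.72
Import VAT = 383097.72 × 15% = 57464.66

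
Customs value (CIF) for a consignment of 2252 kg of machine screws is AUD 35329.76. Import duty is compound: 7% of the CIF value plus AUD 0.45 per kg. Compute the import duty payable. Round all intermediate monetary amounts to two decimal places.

Ad valorem component: 35329.76 × 7% = 2473.08
Specific component: 2252 × 0.45 = 1013.40
Import duty = 2473.08 + 1013.40 = 3486.48

Import duty: AUD 3486.48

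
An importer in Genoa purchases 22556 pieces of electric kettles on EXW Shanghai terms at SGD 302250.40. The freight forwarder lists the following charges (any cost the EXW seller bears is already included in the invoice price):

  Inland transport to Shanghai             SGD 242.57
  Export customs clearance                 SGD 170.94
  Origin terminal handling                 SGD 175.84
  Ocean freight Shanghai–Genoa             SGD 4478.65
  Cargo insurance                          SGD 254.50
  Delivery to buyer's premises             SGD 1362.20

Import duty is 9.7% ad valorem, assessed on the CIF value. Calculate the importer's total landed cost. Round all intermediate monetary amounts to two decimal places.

EXW: the seller makes goods available at their premises; the buyer bears all onward costs.
CIF value = EXW price + inland to port + export clearance + origin terminal + freight + insurance = 302250.40 + 242.57 + 170.94 + 175.84 + 4478.65 + 254.50 = 307572.90
Import duty = 307572.90 × 9.7% = 29834.57
Buyer bears: inland to port 242.57 + export clearance 170.94 + origin terminal 175.84 + freight 4478.65 + insurance 254.50 + delivery 1362.20 + duty 29834.57 = 36519.27
Landed cost = invoice 302250.40 + 36519.27 = 338769.67

Total landed cost: SGD 338769.67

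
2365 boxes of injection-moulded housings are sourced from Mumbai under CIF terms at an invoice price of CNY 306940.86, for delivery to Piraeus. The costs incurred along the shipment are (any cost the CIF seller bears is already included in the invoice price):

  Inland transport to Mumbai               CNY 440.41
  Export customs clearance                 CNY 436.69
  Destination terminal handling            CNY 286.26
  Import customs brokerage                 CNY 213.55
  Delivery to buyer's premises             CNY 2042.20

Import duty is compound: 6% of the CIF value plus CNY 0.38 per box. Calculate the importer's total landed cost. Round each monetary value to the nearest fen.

Total landed cost: CNY 328798.02

CIF: the seller pays costs through ocean freight and marine insurance to the destination port.
Already in the invoice (seller's account under CIF): inland to port, export clearance — exclude.
The CIF price already equals the CIF value: 306940.86
Ad valorem component: 306940.86 × 6% = 18416.45
Specific component: 2365 × 0.38 = 898.70
Import duty = 18416.45 + 898.70 = 19315.15
Buyer bears: destination terminal 286.26 + brokerage 213.55 + delivery 2042.20 + duty 19315.15 = 21857.16
Landed cost = invoice 306940.86 + 21857.16 = 328798.02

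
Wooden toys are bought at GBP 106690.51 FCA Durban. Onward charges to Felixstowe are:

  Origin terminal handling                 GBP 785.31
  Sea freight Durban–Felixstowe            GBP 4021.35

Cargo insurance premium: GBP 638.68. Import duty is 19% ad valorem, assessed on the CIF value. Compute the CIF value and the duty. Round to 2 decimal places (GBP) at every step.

CIF = FCA price + pre-shipment costs + freight + insurance
CIF = 106690.51 + 785.31 + 4021.35 + 638.68 = 112135.85
Import duty = 112135.85 × 19% = 21305.81

CIF value: GBP 112135.85; import duty: GBP 21305.81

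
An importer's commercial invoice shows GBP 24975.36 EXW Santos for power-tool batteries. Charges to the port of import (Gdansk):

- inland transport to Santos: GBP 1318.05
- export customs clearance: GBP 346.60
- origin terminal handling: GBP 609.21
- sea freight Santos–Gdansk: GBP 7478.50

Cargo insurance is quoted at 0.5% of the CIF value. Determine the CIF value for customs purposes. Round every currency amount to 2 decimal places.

Let C be the CIF value. C = EXW price + pre-shipment costs + freight + 0.5% × C
C − 0.5% × C = 24975.36 + 1318.05 + 346.60 + 609.21 + 7478.50
0.995 × C = 34727.72
C = 34727.72 / 0.995 = 34902.23
Insurance premium = 0.5% × 34902.23 = 174.51

CIF value: GBP 34902.23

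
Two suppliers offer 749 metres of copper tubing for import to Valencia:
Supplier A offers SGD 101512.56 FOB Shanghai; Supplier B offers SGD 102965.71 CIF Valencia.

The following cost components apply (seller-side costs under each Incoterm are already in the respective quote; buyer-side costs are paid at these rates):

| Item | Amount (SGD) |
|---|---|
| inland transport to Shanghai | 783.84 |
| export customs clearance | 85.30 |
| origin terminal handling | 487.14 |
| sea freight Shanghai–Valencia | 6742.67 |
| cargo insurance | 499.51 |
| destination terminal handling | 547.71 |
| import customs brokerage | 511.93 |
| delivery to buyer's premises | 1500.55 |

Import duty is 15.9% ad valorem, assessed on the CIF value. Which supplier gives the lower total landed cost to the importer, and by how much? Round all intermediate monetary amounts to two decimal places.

Supplier A (FOB):
CIF value = FOB price + freight + insurance = 101512.56 + 6742.67 + 499.51 = 108754.74
Import duty = 108754.74 × 15.9% = 17292.00
Buyer bears (A): 6742.67 + 499.51 + 547.71 + 511.93 + 1500.55 = 9802.37
Landed cost (A) = invoice 101512.56 + 9802.37 + duty 17292.00 = 128606.93
Supplier B (CIF):
The CIF price already equals the CIF value: 102965.71
Import duty = 102965.71 × 15.9% = 16371.55
Buyer bears (B): 547.71 + 511.93 + 1500.55 = 2560.19
Landed cost (B) = invoice 102965.71 + 2560.19 + duty 16371.55 = 121897.45
Difference = |128606.93 − 121897.45| = 6709.48

Supplier B is cheaper by SGD 6709.48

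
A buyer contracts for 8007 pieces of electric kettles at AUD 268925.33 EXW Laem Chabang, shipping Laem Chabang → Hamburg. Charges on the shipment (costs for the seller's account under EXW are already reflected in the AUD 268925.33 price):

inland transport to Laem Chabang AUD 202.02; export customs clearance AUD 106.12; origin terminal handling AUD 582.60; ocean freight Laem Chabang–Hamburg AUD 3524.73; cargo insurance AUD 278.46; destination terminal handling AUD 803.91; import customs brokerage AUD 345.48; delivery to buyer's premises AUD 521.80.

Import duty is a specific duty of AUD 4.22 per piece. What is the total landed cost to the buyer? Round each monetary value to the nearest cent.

Total landed cost: AUD 309079.99

EXW: the seller makes goods available at their premises; the buyer bears all onward costs.
CIF value = EXW price + inland to port + export clearance + origin terminal + freight + insurance = 268925.33 + 202.02 + 106.12 + 582.60 + 3524.73 + 278.46 = 273619.26
Import duty = 8007 × 4.22 = 33789.54
Buyer bears: inland to port 202.02 + export clearance 106.12 + origin terminal 582.60 + freight 3524.73 + insurance 278.46 + destination terminal 803.91 + brokerage 345.48 + delivery 521.80 + duty 33789.54 = 40154.66
Landed cost = invoice 268925.33 + 40154.66 = 309079.99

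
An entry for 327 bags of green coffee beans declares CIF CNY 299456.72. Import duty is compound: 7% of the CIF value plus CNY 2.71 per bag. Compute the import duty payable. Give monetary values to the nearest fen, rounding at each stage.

Import duty: CNY 21848.14

Ad valorem component: 299456.72 × 7% = 20961.97
Specific component: 327 × 2.71 = 886.17
Import duty = 20961.97 + 886.17 = 21848.14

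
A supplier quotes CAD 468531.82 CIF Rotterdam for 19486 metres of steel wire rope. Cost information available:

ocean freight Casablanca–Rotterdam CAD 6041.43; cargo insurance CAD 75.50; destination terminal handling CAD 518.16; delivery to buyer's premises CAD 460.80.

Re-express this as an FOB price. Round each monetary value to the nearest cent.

Not relevant to the conversion: delivery, destination terminal — on the buyer under both terms; not part of either seller's price.
From CIF to FOB, the seller no longer bears: freight, insurance.
FOB price = 468531.82 − 6041.43 − 75.50 = 462414.89

FOB price: CAD 462414.89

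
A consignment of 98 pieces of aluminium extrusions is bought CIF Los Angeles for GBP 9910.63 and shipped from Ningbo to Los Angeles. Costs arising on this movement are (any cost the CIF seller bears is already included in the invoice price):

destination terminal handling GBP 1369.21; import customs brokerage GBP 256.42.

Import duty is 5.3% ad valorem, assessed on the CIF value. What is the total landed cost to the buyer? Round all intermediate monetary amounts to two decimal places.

CIF: the seller pays costs through ocean freight and marine insurance to the destination port.
The CIF price already equals the CIF value: 9910.63
Import duty = 9910.63 × 5.3% = 525.26
Buyer bears: destination terminal 1369.21 + brokerage 256.42 + duty 525.26 = 2150.89
Landed cost = invoice 9910.63 + 2150.89 = 12061.52

Total landed cost: GBP 12061.52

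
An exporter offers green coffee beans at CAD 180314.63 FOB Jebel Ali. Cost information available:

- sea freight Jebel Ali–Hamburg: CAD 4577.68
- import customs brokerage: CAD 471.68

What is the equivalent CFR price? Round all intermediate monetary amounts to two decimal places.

Not relevant to the conversion: brokerage — on the buyer under both terms; not part of either seller's price.
From FOB to CFR, the seller additionally bears: freight.
CFR price = 180314.63 + 4577.68 = 184892.31

CFR price: CAD 184892.31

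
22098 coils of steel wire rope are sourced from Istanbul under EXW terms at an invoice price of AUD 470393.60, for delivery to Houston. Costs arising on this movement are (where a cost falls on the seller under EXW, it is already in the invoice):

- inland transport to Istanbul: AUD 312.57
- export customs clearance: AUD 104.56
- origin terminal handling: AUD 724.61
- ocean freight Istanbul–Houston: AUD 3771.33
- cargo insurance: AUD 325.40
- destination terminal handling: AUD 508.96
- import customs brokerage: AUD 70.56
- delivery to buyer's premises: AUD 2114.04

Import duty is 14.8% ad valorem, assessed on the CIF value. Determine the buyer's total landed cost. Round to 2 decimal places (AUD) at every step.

EXW: the seller makes goods available at their premises; the buyer bears all onward costs.
CIF value = EXW price + inland to port + export clearance + origin terminal + freight + insurance = 470393.60 + 312.57 + 104.56 + 724.61 + 3771.33 + 325.40 = 475632.07
Import duty = 475632.07 × 14.8% = 70393.55
Buyer bears: inland to port 312.57 + export clearance 104.56 + origin terminal 724.61 + freight 3771.33 + insurance 325.40 + destination terminal 508.96 + brokerage 70.56 + delivery 2114.04 + duty 70393.55 = 78325.58
Landed cost = invoice 470393.60 + 78325.58 = 548719.18

Total landed cost: AUD 548719.18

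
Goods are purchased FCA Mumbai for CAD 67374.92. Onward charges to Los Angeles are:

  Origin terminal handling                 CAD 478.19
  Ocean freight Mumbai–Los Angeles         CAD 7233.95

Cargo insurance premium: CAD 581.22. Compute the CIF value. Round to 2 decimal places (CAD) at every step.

CIF value: CAD 75668.28

CIF = FCA price + pre-shipment costs + freight + insurance
CIF = 67374.92 + 478.19 + 7233.95 + 581.22 = 75668.28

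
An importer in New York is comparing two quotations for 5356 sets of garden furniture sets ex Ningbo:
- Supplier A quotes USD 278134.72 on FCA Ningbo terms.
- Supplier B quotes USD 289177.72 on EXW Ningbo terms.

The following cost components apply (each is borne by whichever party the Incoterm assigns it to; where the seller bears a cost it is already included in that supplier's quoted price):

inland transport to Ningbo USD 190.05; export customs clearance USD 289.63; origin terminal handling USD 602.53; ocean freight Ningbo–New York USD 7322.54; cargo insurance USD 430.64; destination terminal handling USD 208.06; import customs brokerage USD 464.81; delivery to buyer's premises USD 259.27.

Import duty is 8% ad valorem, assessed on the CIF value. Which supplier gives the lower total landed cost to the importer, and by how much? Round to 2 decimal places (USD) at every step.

Supplier A (FCA):
CIF value = FCA price + origin terminal + freight + insurance = 278134.72 + 602.53 + 7322.54 + 430.64 = 286490.43
Import duty = 286490.43 × 8% = 22919.23
Buyer bears (A): 602.53 + 7322.54 + 430.64 + 208.06 + 464.81 + 259.27 = 9287.85
Landed cost (A) = invoice 278134.72 + 9287.85 + duty 22919.23 = 310341.80
Supplier B (EXW):
CIF value = EXW price + inland to port + export clearance + origin terminal + freight + insurance = 289177.72 + 190.05 + 289.63 + 602.53 + 7322.54 + 430.64 = 298013.11
Import duty = 298013.11 × 8% = 23841.05
Buyer bears (B): 190.05 + 289.63 + 602.53 + 7322.54 + 430.64 + 208.06 + 464.81 + 259.27 = 9767.53
Landed cost (B) = invoice 289177.72 + 9767.53 + duty 23841.05 = 322786.30
Difference = |310341.80 − 322786.30| = 12444.50

Supplier A is cheaper by USD 12444.50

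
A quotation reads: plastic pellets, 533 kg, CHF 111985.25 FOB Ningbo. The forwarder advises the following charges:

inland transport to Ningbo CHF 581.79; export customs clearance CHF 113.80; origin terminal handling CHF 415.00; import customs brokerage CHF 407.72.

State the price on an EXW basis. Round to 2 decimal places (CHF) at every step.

Not relevant to the conversion: brokerage — on the buyer under both terms; not part of either seller's price.
From FOB to EXW, the seller no longer bears: inland to port, export clearance, origin terminal.
EXW price = 111985.25 − 581.79 − 113.80 − 415.00 = 110874.66

EXW price: CHF 110874.66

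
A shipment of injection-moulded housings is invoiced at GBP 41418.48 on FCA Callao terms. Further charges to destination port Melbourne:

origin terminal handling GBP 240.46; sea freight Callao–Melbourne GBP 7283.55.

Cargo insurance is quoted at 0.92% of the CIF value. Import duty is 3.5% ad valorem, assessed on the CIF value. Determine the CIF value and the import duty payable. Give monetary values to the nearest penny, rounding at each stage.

Let C be the CIF value. C = FCA price + pre-shipment costs + freight + 0.92% × C
C − 0.92% × C = 41418.48 + 240.46 + 7283.55
0.9908 × C = 48942.49
C = 48942.49 / 0.9908 = 49396.94
Insurance premium = 0.92% × 49396.94 = 454.45
Import duty = 49396.94 × 3.5% = 1728.89

CIF value: GBP 49396.94; import duty: GBP 1728.89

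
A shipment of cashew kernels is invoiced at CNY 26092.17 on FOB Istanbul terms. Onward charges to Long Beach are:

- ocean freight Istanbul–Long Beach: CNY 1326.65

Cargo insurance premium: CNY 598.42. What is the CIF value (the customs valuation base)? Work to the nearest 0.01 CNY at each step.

CIF = FOB price + freight + insurance
CIF = 26092.17 + 1326.65 + 598.42 = 28017.24

CIF value: CNY 28017.24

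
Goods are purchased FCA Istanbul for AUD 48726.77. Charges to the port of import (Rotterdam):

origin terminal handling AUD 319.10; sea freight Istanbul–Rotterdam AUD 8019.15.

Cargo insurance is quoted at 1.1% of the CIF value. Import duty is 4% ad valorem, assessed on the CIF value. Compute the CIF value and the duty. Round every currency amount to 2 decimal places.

CIF value: AUD 57699.72; import duty: AUD 2307.99

Let C be the CIF value. C = FCA price + pre-shipment costs + freight + 1.1% × C
C − 1.1% × C = 48726.77 + 319.10 + 8019.15
0.989 × C = 57065.02
C = 57065.02 / 0.989 = 57699.72
Insurance premium = 1.1% × 57699.72 = 634.70
Import duty = 57699.72 × 4% = 2307.99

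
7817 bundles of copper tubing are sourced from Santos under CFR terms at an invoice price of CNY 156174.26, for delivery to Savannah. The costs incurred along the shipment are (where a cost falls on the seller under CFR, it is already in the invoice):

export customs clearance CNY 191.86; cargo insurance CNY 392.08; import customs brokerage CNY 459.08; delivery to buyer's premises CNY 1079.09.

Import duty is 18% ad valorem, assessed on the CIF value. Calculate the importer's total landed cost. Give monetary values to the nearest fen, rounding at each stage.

CFR: the seller pays costs through ocean freight to the destination port, but not insurance.
Already in the invoice (seller's account under CFR): export clearance — exclude.
CIF value = CFR price + insurance = 156174.26 + 392.08 = 156566.34
Import duty = 156566.34 × 18% = 28181.94
Buyer bears: insurance 392.08 + brokerage 459.08 + delivery 1079.09 + duty 28181.94 = 30112.19
Landed cost = invoice 156174.26 + 30112.19 = 186286.45

Total landed cost: CNY 186286.45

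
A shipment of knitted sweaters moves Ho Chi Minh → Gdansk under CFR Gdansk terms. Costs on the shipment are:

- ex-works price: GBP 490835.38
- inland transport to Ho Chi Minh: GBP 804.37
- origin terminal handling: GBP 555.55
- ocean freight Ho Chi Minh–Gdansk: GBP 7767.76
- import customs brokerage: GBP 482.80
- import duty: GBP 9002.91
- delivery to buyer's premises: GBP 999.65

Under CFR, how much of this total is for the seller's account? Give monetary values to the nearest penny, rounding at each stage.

CFR: the seller pays costs through ocean freight to the destination port, but not insurance.
Seller's account: goods 490835.38 + inland to port 804.37 + origin terminal 555.55 + freight 7767.76 = 499963.06
Buyer's account: brokerage 482.80 + duty 9002.91 + delivery 999.65 = 10485.36

Seller's account: GBP 499963.06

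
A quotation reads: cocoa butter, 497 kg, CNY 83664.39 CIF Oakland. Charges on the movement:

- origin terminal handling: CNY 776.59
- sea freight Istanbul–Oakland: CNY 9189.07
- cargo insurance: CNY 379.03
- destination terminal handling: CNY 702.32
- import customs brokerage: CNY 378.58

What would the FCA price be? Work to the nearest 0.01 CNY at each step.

Not relevant to the conversion: brokerage, destination terminal — on the buyer under both terms; not part of either seller's price.
From CIF to FCA, the seller no longer bears: origin terminal, freight, insurance.
FCA price = 83664.39 − 776.59 − 9189.07 − 379.03 = 73319.70

FCA price: CNY 73319.70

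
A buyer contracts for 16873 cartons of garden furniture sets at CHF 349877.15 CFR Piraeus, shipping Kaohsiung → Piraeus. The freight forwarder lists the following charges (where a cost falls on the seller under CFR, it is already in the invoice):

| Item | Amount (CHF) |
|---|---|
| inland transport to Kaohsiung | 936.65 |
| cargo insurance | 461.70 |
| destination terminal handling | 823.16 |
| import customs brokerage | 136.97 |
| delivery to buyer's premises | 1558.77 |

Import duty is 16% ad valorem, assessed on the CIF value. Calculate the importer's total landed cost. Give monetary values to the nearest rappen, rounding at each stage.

Total landed cost: CHF 408911.97

CFR: the seller pays costs through ocean freight to the destination port, but not insurance.
Already in the invoice (seller's account under CFR): inland to port — exclude.
CIF value = CFR price + insurance = 349877.15 + 461.70 = 350338.85
Import duty = 350338.85 × 16% = 56054.22
Buyer bears: insurance 461.70 + destination terminal 823.16 + brokerage 136.97 + delivery 1558.77 + duty 56054.22 = 59034.82
Landed cost = invoice 349877.15 + 59034.82 = 408911.97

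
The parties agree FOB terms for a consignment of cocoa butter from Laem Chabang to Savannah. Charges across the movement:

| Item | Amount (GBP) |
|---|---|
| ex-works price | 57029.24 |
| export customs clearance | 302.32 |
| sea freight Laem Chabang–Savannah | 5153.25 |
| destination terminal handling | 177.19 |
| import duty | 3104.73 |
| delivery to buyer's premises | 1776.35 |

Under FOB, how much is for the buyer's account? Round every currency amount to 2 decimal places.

Buyer's account: GBP 10211.52

FOB: the seller bears costs until goods are on board at the origin port; the buyer bears freight, insurance and all costs thereafter.
Seller's account: goods 57029.24 + export clearance 302.32 = 57331.56
Buyer's account: freight 5153.25 + destination terminal 177.19 + duty 3104.73 + delivery 1776.35 = 10211.52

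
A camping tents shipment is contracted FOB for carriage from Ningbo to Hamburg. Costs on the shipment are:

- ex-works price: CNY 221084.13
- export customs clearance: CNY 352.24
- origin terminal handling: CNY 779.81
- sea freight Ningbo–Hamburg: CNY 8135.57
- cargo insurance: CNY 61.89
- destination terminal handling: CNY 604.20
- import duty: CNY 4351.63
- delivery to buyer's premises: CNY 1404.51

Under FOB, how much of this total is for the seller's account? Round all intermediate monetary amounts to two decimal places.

FOB: the seller bears costs until goods are on board at the origin port; the buyer bears freight, insurance and all costs thereafter.
Seller's account: goods 221084.13 + export clearance 352.24 + origin terminal 779.81 = 222216.18
Buyer's account: freight 8135.57 + insurance 61.89 + destination terminal 604.20 + duty 4351.63 + delivery 1404.51 = 14557.80

Seller's account: CNY 222216.18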